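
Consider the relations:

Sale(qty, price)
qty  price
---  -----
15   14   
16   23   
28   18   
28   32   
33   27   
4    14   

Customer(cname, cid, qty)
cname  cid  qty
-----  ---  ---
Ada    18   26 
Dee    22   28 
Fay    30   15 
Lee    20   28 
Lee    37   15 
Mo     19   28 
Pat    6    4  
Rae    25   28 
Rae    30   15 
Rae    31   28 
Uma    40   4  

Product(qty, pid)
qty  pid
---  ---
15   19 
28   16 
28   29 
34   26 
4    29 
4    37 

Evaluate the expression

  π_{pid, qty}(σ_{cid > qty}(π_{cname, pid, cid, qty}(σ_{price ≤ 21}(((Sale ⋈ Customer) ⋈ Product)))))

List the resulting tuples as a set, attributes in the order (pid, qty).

{(16, 28), (19, 15), (29, 28), (29, 4), (37, 4)}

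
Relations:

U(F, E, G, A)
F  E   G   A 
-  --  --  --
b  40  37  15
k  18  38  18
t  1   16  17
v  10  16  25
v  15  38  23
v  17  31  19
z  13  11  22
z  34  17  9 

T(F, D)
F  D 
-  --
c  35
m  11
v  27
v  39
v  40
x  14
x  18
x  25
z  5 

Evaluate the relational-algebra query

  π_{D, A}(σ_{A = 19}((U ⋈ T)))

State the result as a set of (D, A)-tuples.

{(27, 19), (39, 19), (40, 19)}

Natural join on F: {(v, 10, 16, 25, 27), (v, 10, 16, 25, 39), (v, 10, 16, 25, 40), (v, 15, 38, 23, 27), (v, 15, 38, 23, 39), (v, 15, 38, 23, 40), (v, 17, 31, 19, 27), (v, 17, 31, 19, 39), (v, 17, 31, 19, 40), (z, 13, 11, 22, 5), (z, 34, 17, 9, 5)}
Apply σ_{A = 19}; surviving tuples: {(v, 17, 31, 19, 27), (v, 17, 31, 19, 39), (v, 17, 31, 19, 40)}
Projecting to D, A: {(27, 19), (39, 19), (40, 19)}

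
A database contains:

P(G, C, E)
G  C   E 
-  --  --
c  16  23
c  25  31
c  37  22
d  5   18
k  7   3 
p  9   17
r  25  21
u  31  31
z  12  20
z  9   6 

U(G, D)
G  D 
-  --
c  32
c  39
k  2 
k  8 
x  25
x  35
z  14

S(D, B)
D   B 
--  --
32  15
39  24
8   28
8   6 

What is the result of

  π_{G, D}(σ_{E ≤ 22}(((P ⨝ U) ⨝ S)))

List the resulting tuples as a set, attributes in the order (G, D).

{(c, 32), (c, 39), (k, 8)}

Joining P and U on G yields {(c, 16, 23, 32), (c, 16, 23, 39), (c, 25, 31, 32), (c, 25, 31, 39), (c, 37, 22, 32), (c, 37, 22, 39), (k, 7, 3, 2), (k, 7, 3, 8), (z, 12, 20, 14), (z, 9, 6, 14)}.
Joining (P ⨝ U) and S on D yields {(c, 16, 23, 32, 15), (c, 16, 23, 39, 24), (c, 25, 31, 32, 15), (c, 25, 31, 39, 24), (c, 37, 22, 32, 15), (c, 37, 22, 39, 24), (k, 7, 3, 8, 28), (k, 7, 3, 8, 6)}.
Filtering on E ≤ 22 leaves {(c, 37, 22, 32, 15), (c, 37, 22, 39, 24), (k, 7, 3, 8, 28), (k, 7, 3, 8, 6)}.
π[G, D]: project onto (G, D) (1 duplicate(s) eliminated) → {(c, 32), (c, 39), (k, 8)}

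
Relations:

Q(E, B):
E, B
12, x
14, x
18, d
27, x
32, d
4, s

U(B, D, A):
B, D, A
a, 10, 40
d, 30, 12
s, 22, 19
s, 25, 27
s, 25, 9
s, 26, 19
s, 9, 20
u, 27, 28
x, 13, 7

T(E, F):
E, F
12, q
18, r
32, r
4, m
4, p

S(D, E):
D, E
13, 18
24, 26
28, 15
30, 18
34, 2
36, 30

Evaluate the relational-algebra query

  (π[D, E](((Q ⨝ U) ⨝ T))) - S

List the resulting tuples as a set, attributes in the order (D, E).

Joining Q and U on B yields {(12, x, 13, 7), (14, x, 13, 7), (18, d, 30, 12), (27, x, 13, 7), (32, d, 30, 12), (4, s, 22, 19), (4, s, 25, 27), (4, s, 25, 9), (4, s, 26, 19), (4, s, 9, 20)}.
Joining (Q ⨝ U) and T on E yields {(12, x, 13, 7, q), (18, d, 30, 12, r), (32, d, 30, 12, r), (4, s, 22, 19, m), (4, s, 22, 19, p), (4, s, 25, 27, m), (4, s, 25, 27, p), (4, s, 25, 9, m), (4, s, 25, 9, p), (4, s, 26, 19, m), (4, s, 26, 19, p), (4, s, 9, 20, m), (4, s, 9, 20, p)}.
π_{D, E} gives {(13, 12), (22, 4), (25, 4), (26, 4), (30, 18), (30, 32), (9, 4)} (6 duplicate(s) eliminated).
Difference: {(13, 12), (22, 4), (25, 4), (26, 4), (30, 18), (30, 32), (9, 4)} with {(13, 18), (24, 26), (28, 15), (30, 18), (34, 2), (36, 30)} → {(13, 12), (22, 4), (25, 4), (26, 4), (30, 32), (9, 4)}

{(13, 12), (22, 4), (25, 4), (26, 4), (30, 32), (9, 4)}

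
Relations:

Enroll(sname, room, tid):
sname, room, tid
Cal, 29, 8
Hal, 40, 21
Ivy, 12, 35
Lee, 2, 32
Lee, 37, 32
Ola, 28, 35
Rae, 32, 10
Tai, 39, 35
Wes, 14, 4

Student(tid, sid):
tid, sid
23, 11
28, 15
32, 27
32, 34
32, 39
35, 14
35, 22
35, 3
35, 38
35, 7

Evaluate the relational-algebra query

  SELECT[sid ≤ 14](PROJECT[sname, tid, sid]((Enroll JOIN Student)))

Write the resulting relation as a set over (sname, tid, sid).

Enroll ⋈ Student (natural join on tid): {(Ivy, 12, 35, 14), (Ivy, 12, 35, 22), (Ivy, 12, 35, 3), (Ivy, 12, 35, 38), (Ivy, 12, 35, 7), (Lee, 2, 32, 27), (Lee, 2, 32, 34), (Lee, 2, 32, 39), (Lee, 37, 32, 27), (Lee, 37, 32, 34), (Lee, 37, 32, 39), (Ola, 28, 35, 14), (Ola, 28, 35, 22), (Ola, 28, 35, 3), (Ola, 28, 35, 38), (Ola, 28, 35, 7), (Tai, 39, 35, 14), (Tai, 39, 35, 22), (Tai, 39, 35, 3), (Tai, 39, 35, 38), (Tai, 39, 35, 7)}
Projecting to sname, tid, sid (3 duplicate(s) eliminated): {(Ivy, 35, 14), (Ivy, 35, 22), (Ivy, 35, 3), (Ivy, 35, 38), (Ivy, 35, 7), (Lee, 32, 27), (Lee, 32, 34), (Lee, 32, 39), (Ola, 35, 14), (Ola, 35, 22), (Ola, 35, 3), (Ola, 35, 38), (Ola, 35, 7), (Tai, 35, 14), (Tai, 35, 22), (Tai, 35, 3), (Tai, 35, 38), (Tai, 35, 7)}
σ[sid ≤ 14]: keep tuples satisfying sid ≤ 14 → {(Ivy, 35, 14), (Ivy, 35, 3), (Ivy, 35, 7), (Ola, 35, 14), (Ola, 35, 3), (Ola, 35, 7), (Tai, 35, 14), (Tai, 35, 3), (Tai, 35, 7)}

{(Ivy, 35, 14), (Ivy, 35, 3), (Ivy, 35, 7), (Ola, 35, 14), (Ola, 35, 3), (Ola, 35, 7), (Tai, 35, 14), (Tai, 35, 3), (Tai, 35, 7)}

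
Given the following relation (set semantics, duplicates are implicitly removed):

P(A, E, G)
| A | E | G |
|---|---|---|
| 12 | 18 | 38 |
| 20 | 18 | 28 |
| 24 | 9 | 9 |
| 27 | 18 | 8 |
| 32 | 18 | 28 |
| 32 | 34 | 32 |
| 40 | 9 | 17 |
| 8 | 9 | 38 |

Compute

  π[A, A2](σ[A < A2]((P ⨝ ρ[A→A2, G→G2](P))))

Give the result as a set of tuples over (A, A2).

{(12, 20), (12, 27), (12, 32), (20, 27), (20, 32), (24, 40), (27, 32), (8, 24), (8, 40)}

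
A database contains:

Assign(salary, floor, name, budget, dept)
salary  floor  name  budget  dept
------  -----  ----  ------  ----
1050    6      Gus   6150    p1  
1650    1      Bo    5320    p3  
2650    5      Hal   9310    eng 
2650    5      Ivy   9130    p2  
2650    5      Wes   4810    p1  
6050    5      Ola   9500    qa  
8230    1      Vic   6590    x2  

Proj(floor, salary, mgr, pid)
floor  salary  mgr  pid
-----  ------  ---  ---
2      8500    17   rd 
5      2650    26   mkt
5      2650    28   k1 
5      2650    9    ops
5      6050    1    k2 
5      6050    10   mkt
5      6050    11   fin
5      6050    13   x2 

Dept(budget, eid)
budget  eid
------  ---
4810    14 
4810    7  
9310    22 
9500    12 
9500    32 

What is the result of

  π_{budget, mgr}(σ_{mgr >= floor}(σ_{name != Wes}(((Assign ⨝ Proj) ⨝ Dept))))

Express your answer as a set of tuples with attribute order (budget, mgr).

{(9310, 26), (9310, 28), (9310, 9), (9500, 10), (9500, 11), (9500, 13)}

Joining Assign and Proj on salary, floor yields {(2650, 5, Hal, 9310, eng, 26, mkt), (2650, 5, Hal, 9310, eng, 28, k1), (2650, 5, Hal, 9310, eng, 9, ops), (2650, 5, Ivy, 9130, p2, 26, mkt), (2650, 5, Ivy, 9130, p2, 28, k1), (2650, 5, Ivy, 9130, p2, 9, ops), (2650, 5, Wes, 4810, p1, 26, mkt), (2650, 5, Wes, 4810, p1, 28, k1), (2650, 5, Wes, 4810, p1, 9, ops), (6050, 5, Ola, 9500, qa, 1, k2), (6050, 5, Ola, 9500, qa, 10, mkt), (6050, 5, Ola, 9500, qa, 11, fin), (6050, 5, Ola, 9500, qa, 13, x2)}.
Joining (Assign ⨝ Proj) and Dept on budget yields {(2650, 5, Hal, 9310, eng, 26, mkt, 22), (2650, 5, Hal, 9310, eng, 28, k1, 22), (2650, 5, Hal, 9310, eng, 9, ops, 22), (2650, 5, Wes, 4810, p1, 26, mkt, 14), (2650, 5, Wes, 4810, p1, 26, mkt, 7), (2650, 5, Wes, 4810, p1, 28, k1, 14), (2650, 5, Wes, 4810, p1, 28, k1, 7), (2650, 5, Wes, 4810, p1, 9, ops, 14), (2650, 5, Wes, 4810, p1, 9, ops, 7), (6050, 5, Ola, 9500, qa, 1, k2, 12), (6050, 5, Ola, 9500, qa, 1, k2, 32), (6050, 5, Ola, 9500, qa, 10, mkt, 12), (6050, 5, Ola, 9500, qa, 10, mkt, 32), (6050, 5, Ola, 9500, qa, 11, fin, 12), (6050, 5, Ola, 9500, qa, 11, fin, 32), (6050, 5, Ola, 9500, qa, 13, x2, 12), (6050, 5, Ola, 9500, qa, 13, x2, 32)}.
σ[name != Wes]: keep tuples satisfying name != Wes → {(2650, 5, Hal, 9310, eng, 26, mkt, 22), (2650, 5, Hal, 9310, eng, 28, k1, 22), (2650, 5, Hal, 9310, eng, 9, ops, 22), (6050, 5, Ola, 9500, qa, 1, k2, 12), (6050, 5, Ola, 9500, qa, 1, k2, 32), (6050, 5, Ola, 9500, qa, 10, mkt, 12), (6050, 5, Ola, 9500, qa, 10, mkt, 32), (6050, 5, Ola, 9500, qa, 11, fin, 12), (6050, 5, Ola, 9500, qa, 11, fin, 32), (6050, 5, Ola, 9500, qa, 13, x2, 12), (6050, 5, Ola, 9500, qa, 13, x2, 32)}
σ[mgr >= floor]: keep tuples satisfying mgr >= floor → {(2650, 5, Hal, 9310, eng, 26, mkt, 22), (2650, 5, Hal, 9310, eng, 28, k1, 22), (2650, 5, Hal, 9310, eng, 9, ops, 22), (6050, 5, Ola, 9500, qa, 10, mkt, 12), (6050, 5, Ola, 9500, qa, 10, mkt, 32), (6050, 5, Ola, 9500, qa, 11, fin, 12), (6050, 5, Ola, 9500, qa, 11, fin, 32), (6050, 5, Ola, 9500, qa, 13, x2, 12), (6050, 5, Ola, 9500, qa, 13, x2, 32)}
Projecting to budget, mgr (3 duplicate(s) eliminated): {(9310, 26), (9310, 28), (9310, 9), (9500, 10), (9500, 11), (9500, 13)}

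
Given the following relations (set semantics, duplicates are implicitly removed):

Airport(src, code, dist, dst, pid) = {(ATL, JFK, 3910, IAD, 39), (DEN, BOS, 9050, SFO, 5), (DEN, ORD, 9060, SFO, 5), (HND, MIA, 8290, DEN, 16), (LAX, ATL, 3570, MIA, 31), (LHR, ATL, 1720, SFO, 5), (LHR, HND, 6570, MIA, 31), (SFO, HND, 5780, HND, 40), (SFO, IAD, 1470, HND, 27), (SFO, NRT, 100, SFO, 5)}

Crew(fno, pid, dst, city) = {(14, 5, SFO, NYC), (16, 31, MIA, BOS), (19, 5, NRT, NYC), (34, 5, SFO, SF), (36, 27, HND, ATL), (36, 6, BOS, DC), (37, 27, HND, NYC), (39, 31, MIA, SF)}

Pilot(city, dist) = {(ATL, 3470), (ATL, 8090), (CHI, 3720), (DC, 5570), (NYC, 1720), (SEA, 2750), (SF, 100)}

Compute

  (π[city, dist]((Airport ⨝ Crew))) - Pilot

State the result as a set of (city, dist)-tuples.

{(ATL, 1470), (BOS, 3570), (BOS, 6570), (NYC, 100), (NYC, 1470), (NYC, 9050), (NYC, 9060), (SF, 1720), (SF, 3570), (SF, 6570), (SF, 9050), (SF, 9060)}

Natural join on dst, pid: {(DEN, BOS, 9050, SFO, 5, 14, NYC), (DEN, BOS, 9050, SFO, 5, 34, SF), (DEN, ORD, 9060, SFO, 5, 14, NYC), (DEN, ORD, 9060, SFO, 5, 34, SF), (LAX, ATL, 3570, MIA, 31, 16, BOS), (LAX, ATL, 3570, MIA, 31, 39, SF), (LHR, ATL, 1720, SFO, 5, 14, NYC), (LHR, ATL, 1720, SFO, 5, 34, SF), (LHR, HND, 6570, MIA, 31, 16, BOS), (LHR, HND, 6570, MIA, 31, 39, SF), (SFO, IAD, 1470, HND, 27, 36, ATL), (SFO, IAD, 1470, HND, 27, 37, NYC), (SFO, NRT, 100, SFO, 5, 14, NYC), (SFO, NRT, 100, SFO, 5, 34, SF)}
Keep only column(s) city, dist: {(ATL, 1470), (BOS, 3570), (BOS, 6570), (NYC, 100), (NYC, 1470), (NYC, 1720), (NYC, 9050), (NYC, 9060), (SF, 100), (SF, 1720), (SF, 3570), (SF, 6570), (SF, 9050), (SF, 9060)}
Taking the difference: {(ATL, 1470), (BOS, 3570), (BOS, 6570), (NYC, 100), (NYC, 1470), (NYC, 9050), (NYC, 9060), (SF, 1720), (SF, 3570), (SF, 6570), (SF, 9050), (SF, 9060)}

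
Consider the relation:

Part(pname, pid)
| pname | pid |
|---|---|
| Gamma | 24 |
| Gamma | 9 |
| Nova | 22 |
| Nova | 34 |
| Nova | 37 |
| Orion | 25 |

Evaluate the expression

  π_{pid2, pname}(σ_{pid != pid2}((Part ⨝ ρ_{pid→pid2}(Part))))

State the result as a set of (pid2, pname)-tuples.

ρ[pid→pid2]: schema becomes (pname, pid2); tuples unchanged.
Part ⋈ ρ_{pid→pid2}(Part) (natural join on pname): {(Gamma, 24, 24), (Gamma, 24, 9), (Gamma, 9, 24), (Gamma, 9, 9), (Nova, 22, 22), (Nova, 22, 34), (Nova, 22, 37), (Nova, 34, 22), (Nova, 34, 34), (Nova, 34, 37), (Nova, 37, 22), (Nova, 37, 34), (Nova, 37, 37), (Orion, 25, 25)}
Filtering on pid != pid2 leaves {(Gamma, 24, 9), (Gamma, 9, 24), (Nova, 22, 34), (Nova, 22, 37), (Nova, 34, 22), (Nova, 34, 37), (Nova, 37, 22), (Nova, 37, 34)}.
Keep only column(s) pid2, pname (3 duplicate(s) eliminated): {(22, Nova), (24, Gamma), (34, Nova), (37, Nova), (9, Gamma)}

{(22, Nova), (24, Gamma), (34, Nova), (37, Nova), (9, Gamma)}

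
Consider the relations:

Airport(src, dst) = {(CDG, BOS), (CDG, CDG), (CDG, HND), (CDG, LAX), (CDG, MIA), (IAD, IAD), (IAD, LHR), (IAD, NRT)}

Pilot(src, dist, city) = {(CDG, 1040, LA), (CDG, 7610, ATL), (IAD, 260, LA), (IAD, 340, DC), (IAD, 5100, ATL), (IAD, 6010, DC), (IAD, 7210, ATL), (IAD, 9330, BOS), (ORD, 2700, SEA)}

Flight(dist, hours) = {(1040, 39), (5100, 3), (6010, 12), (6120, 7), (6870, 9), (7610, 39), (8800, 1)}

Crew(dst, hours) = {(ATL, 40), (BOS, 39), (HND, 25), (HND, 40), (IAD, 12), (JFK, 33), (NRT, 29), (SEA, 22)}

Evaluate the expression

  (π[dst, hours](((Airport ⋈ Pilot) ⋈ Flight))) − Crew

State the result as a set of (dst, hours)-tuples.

Airport ⋈ Pilot (natural join on src): {(CDG, BOS, 1040, LA), (CDG, BOS, 7610, ATL), (CDG, CDG, 1040, LA), (CDG, CDG, 7610, ATL), (CDG, HND, 1040, LA), (CDG, HND, 7610, ATL), (CDG, LAX, 1040, LA), (CDG, LAX, 7610, ATL), (CDG, MIA, 1040, LA), (CDG, MIA, 7610, ATL), (IAD, IAD, 260, LA), (IAD, IAD, 340, DC), (IAD, IAD, 5100, ATL), (IAD, IAD, 6010, DC), (IAD, IAD, 7210, ATL), (IAD, IAD, 9330, BOS), (IAD, LHR, 260, LA), (IAD, LHR, 340, DC), (IAD, LHR, 5100, ATL), (IAD, LHR, 6010, DC), (IAD, LHR, 7210, ATL), (IAD, LHR, 9330, BOS), (IAD, NRT, 260, LA), (IAD, NRT, 340, DC), (IAD, NRT, 5100, ATL), (IAD, NRT, 6010, DC), (IAD, NRT, 7210, ATL), (IAD, NRT, 9330, BOS)}
(Airport ⋈ Pilot) ⋈ Flight (natural join on dist): {(CDG, BOS, 1040, LA, 39), (CDG, BOS, 7610, ATL, 39), (CDG, CDG, 1040, LA, 39), (CDG, CDG, 7610, ATL, 39), (CDG, HND, 1040, LA, 39), (CDG, HND, 7610, ATL, 39), (CDG, LAX, 1040, LA, 39), (CDG, LAX, 7610, ATL, 39), (CDG, MIA, 1040, LA, 39), (CDG, MIA, 7610, ATL, 39), (IAD, IAD, 5100, ATL, 3), (IAD, IAD, 6010, DC, 12), (IAD, LHR, 5100, ATL, 3), (IAD, LHR, 6010, DC, 12), (IAD, NRT, 5100, ATL, 3), (IAD, NRT, 6010, DC, 12)}
Keep only column(s) dst, hours (5 duplicate(s) eliminated): {(BOS, 39), (CDG, 39), (HND, 39), (IAD, 12), (IAD, 3), (LAX, 39), (LHR, 12), (LHR, 3), (MIA, 39), (NRT, 12), (NRT, 3)}
Taking the difference: {(CDG, 39), (HND, 39), (IAD, 3), (LAX, 39), (LHR, 12), (LHR, 3), (MIA, 39), (NRT, 12), (NRT, 3)}

{(CDG, 39), (HND, 39), (IAD, 3), (LAX, 39), (LHR, 12), (LHR, 3), (MIA, 39), (NRT, 12), (NRT, 3)}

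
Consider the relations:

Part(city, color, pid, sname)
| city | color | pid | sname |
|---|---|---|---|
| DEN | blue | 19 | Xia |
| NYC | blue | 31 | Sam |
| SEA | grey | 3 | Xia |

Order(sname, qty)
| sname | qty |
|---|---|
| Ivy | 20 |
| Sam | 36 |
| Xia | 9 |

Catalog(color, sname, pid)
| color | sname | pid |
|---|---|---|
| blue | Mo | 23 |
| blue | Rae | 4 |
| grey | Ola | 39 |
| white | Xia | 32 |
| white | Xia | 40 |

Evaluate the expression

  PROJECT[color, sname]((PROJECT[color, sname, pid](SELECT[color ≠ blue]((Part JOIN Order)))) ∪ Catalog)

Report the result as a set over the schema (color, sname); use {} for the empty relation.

Joining Part and Order on sname yields {(DEN, blue, 19, Xia, 9), (NYC, blue, 31, Sam, 36), (SEA, grey, 3, Xia, 9)}.
Apply σ_{color ≠ blue}; surviving tuples: {(SEA, grey, 3, Xia, 9)}
π[color, sname, pid]: project onto (color, sname, pid) → {(grey, Xia, 3)}
Taking the union: {(blue, Mo, 23), (blue, Rae, 4), (grey, Ola, 39), (grey, Xia, 3), (white, Xia, 32), (white, Xia, 40)}
π[color, sname]: project onto (color, sname) (1 duplicate(s) eliminated) → {(blue, Mo), (blue, Rae), (grey, Ola), (grey, Xia), (white, Xia)}

{(blue, Mo), (blue, Rae), (grey, Ola), (grey, Xia), (white, Xia)}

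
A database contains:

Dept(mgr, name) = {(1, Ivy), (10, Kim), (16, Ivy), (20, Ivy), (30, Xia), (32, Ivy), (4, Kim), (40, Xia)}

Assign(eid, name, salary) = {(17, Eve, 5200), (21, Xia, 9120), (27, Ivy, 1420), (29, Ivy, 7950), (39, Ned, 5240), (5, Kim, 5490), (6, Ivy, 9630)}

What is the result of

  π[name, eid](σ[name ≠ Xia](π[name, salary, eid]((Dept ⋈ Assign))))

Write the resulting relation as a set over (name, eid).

Natural join on name: {(1, Ivy, 27, 1420), (1, Ivy, 29, 7950), (1, Ivy, 6, 9630), (10, Kim, 5, 5490), (16, Ivy, 27, 1420), (16, Ivy, 29, 7950), (16, Ivy, 6, 9630), (20, Ivy, 27, 1420), (20, Ivy, 29, 7950), (20, Ivy, 6, 9630), (30, Xia, 21, 9120), (32, Ivy, 27, 1420), (32, Ivy, 29, 7950), (32, Ivy, 6, 9630), (4, Kim, 5, 5490), (40, Xia, 21, 9120)}
π[name, salary, eid]: project onto (name, salary, eid) (11 duplicate(s) eliminated) → {(Ivy, 1420, 27), (Ivy, 7950, 29), (Ivy, 9630, 6), (Kim, 5490, 5), (Xia, 9120, 21)}
Selection name ≠ Xia: {(Ivy, 1420, 27), (Ivy, 7950, 29), (Ivy, 9630, 6), (Kim, 5490, 5)}
π[name, eid]: project onto (name, eid) → {(Ivy, 27), (Ivy, 29), (Ivy, 6), (Kim, 5)}

{(Ivy, 27), (Ivy, 29), (Ivy, 6), (Kim, 5)}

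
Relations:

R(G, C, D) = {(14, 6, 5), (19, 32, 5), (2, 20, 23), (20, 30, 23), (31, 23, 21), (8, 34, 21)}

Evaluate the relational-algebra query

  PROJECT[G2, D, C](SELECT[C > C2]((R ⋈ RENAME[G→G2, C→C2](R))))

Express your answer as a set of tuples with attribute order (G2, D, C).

{(14, 5, 32), (2, 23, 30), (31, 21, 34)}

ρ[G→G2, C→C2]: schema becomes (G2, C2, D); tuples unchanged.
Natural join on D: {(14, 6, 5, 14, 6), (14, 6, 5, 19, 32), (19, 32, 5, 14, 6), (19, 32, 5, 19, 32), (2, 20, 23, 2, 20), (2, 20, 23, 20, 30), (20, 30, 23, 2, 20), (20, 30, 23, 20, 30), (31, 23, 21, 31, 23), (31, 23, 21, 8, 34), (8, 34, 21, 31, 23), (8, 34, 21, 8, 34)}
Apply σ_{C > C2}; surviving tuples: {(19, 32, 5, 14, 6), (20, 30, 23, 2, 20), (8, 34, 21, 31, 23)}
Projecting to G2, D, C: {(14, 5, 32), (2, 23, 30), (31, 21, 34)}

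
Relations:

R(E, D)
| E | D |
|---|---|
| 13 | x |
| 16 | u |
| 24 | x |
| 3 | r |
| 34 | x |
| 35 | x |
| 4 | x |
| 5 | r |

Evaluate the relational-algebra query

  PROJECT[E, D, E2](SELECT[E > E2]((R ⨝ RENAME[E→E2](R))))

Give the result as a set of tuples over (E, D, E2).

ρ[E→E2]: schema becomes (E2, D); tuples unchanged.
Natural join on D: {(13, x, 13), (13, x, 24), (13, x, 34), (13, x, 35), (13, x, 4), (16, u, 16), (24, x, 13), (24, x, 24), (24, x, 34), (24, x, 35), (24, x, 4), (3, r, 3), (3, r, 5), (34, x, 13), (34, x, 24), (34, x, 34), (34, x, 35), (34, x, 4), (35, x, 13), (35, x, 24), (35, x, 34), (35, x, 35), (35, x, 4), (4, x, 13), (4, x, 24), (4, x, 34), (4, x, 35), (4, x, 4), (5, r, 3), (5, r, 5)}
Apply σ_{E > E2}; surviving tuples: {(13, x, 4), (24, x, 13), (24, x, 4), (34, x, 13), (34, x, 24), (34, x, 4), (35, x, 13), (35, x, 24), (35, x, 34), (35, x, 4), (5, r, 3)}
Projecting to E, D, E2: {(13, x, 4), (24, x, 13), (24, x, 4), (34, x, 13), (34, x, 24), (34, x, 4), (35, x, 13), (35, x, 24), (35, x, 34), (35, x, 4), (5, r, 3)}

{(13, x, 4), (24, x, 13), (24, x, 4), (34, x, 13), (34, x, 24), (34, x, 4), (35, x, 13), (35, x, 24), (35, x, 34), (35, x, 4), (5, r, 3)}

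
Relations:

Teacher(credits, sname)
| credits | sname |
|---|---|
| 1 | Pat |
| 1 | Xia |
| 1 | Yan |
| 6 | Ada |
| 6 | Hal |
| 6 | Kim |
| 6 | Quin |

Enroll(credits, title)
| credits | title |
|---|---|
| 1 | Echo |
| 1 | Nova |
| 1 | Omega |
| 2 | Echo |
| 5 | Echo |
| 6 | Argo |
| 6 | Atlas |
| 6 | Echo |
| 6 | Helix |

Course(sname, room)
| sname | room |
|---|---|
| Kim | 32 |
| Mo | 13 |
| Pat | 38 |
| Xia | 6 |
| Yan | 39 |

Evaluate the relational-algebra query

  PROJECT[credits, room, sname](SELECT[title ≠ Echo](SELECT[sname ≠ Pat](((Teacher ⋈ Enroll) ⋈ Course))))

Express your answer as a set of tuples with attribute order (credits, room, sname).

{(1, 39, Yan), (1, 6, Xia), (6, 32, Kim)}

Teacher ⋈ Enroll (natural join on credits): {(1, Pat, Echo), (1, Pat, Nova), (1, Pat, Omega), (1, Xia, Echo), (1, Xia, Nova), (1, Xia, Omega), (1, Yan, Echo), (1, Yan, Nova), (1, Yan, Omega), (6, Ada, Argo), (6, Ada, Atlas), (6, Ada, Echo), (6, Ada, Helix), (6, Hal, Argo), (6, Hal, Atlas), (6, Hal, Echo), (6, Hal, Helix), (6, Kim, Argo), (6, Kim, Atlas), (6, Kim, Echo), (6, Kim, Helix), (6, Quin, Argo), (6, Quin, Atlas), (6, Quin, Echo), (6, Quin, Helix)}
(Teacher ⋈ Enroll) ⋈ Course (natural join on sname): {(1, Pat, Echo, 38), (1, Pat, Nova, 38), (1, Pat, Omega, 38), (1, Xia, Echo, 6), (1, Xia, Nova, 6), (1, Xia, Omega, 6), (1, Yan, Echo, 39), (1, Yan, Nova, 39), (1, Yan, Omega, 39), (6, Kim, Argo, 32), (6, Kim, Atlas, 32), (6, Kim, Echo, 32), (6, Kim, Helix, 32)}
σ[sname ≠ Pat]: keep tuples satisfying sname ≠ Pat → {(1, Xia, Echo, 6), (1, Xia, Nova, 6), (1, Xia, Omega, 6), (1, Yan, Echo, 39), (1, Yan, Nova, 39), (1, Yan, Omega, 39), (6, Kim, Argo, 32), (6, Kim, Atlas, 32), (6, Kim, Echo, 32), (6, Kim, Helix, 32)}
σ[title ≠ Echo]: keep tuples satisfying title ≠ Echo → {(1, Xia, Nova, 6), (1, Xia, Omega, 6), (1, Yan, Nova, 39), (1, Yan, Omega, 39), (6, Kim, Argo, 32), (6, Kim, Atlas, 32), (6, Kim, Helix, 32)}
Keep only column(s) credits, room, sname (4 duplicate(s) eliminated): {(1, 39, Yan), (1, 6, Xia), (6, 32, Kim)}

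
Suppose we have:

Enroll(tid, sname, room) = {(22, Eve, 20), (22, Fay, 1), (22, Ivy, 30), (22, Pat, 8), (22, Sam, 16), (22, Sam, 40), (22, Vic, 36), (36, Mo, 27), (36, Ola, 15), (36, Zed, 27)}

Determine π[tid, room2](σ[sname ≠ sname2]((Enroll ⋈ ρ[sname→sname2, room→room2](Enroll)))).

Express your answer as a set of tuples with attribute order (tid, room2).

ρ[sname→sname2, room→room2]: schema becomes (tid, sname2, room2); tuples unchanged.
Joining Enroll and ρ[sname→sname2, room→room2](Enroll) on tid yields {(22, Eve, 20, Eve, 20), (22, Eve, 20, Fay, 1), (22, Eve, 20, Ivy, 30), (22, Eve, 20, Pat, 8), (22, Eve, 20, Sam, 16), (22, Eve, 20, Sam, 40), (22, Eve, 20, Vic, 36), (22, Fay, 1, Eve, 20), (22, Fay, 1, Fay, 1), (22, Fay, 1, Ivy, 30), (22, Fay, 1, Pat, 8), (22, Fay, 1, Sam, 16), (22, Fay, 1, Sam, 40), (22, Fay, 1, Vic, 36), (22, Ivy, 30, Eve, 20), (22, Ivy, 30, Fay, 1), (22, Ivy, 30, Ivy, 30), (22, Ivy, 30, Pat, 8), (22, Ivy, 30, Sam, 16), (22, Ivy, 30, Sam, 40), (22, Ivy, 30, Vic, 36), (22, Pat, 8, Eve, 20), (22, Pat, 8, Fay, 1), (22, Pat, 8, Ivy, 30), (22, Pat, 8, Pat, 8), (22, Pat, 8, Sam, 16), (22, Pat, 8, Sam, 40), (22, Pat, 8, Vic, 36), (22, Sam, 16, Eve, 20), (22, Sam, 16, Fay, 1), (22, Sam, 16, Ivy, 30), (22, Sam, 16, Pat, 8), (22, Sam, 16, Sam, 16), (22, Sam, 16, Sam, 40), (22, Sam, 16, Vic, 36), (22, Sam, 40, Eve, 20), (22, Sam, 40, Fay, 1), (22, Sam, 40, Ivy, 30), (22, Sam, 40, Pat, 8), (22, Sam, 40, Sam, 16), (22, Sam, 40, Sam, 40), (22, Sam, 40, Vic, 36), (22, Vic, 36, Eve, 20), (22, Vic, 36, Fay, 1), (22, Vic, 36, Ivy, 30), (22, Vic, 36, Pat, 8), (22, Vic, 36, Sam, 16), (22, Vic, 36, Sam, 40), (22, Vic, 36, Vic, 36), (36, Mo, 27, Mo, 27), (36, Mo, 27, Ola, 15), (36, Mo, 27, Zed, 27), (36, Ola, 15, Mo, 27), (36, Ola, 15, Ola, 15), (36, Ola, 15, Zed, 27), (36, Zed, 27, Mo, 27), (36, Zed, 27, Ola, 15), (36, Zed, 27, Zed, 27)}.
σ[sname ≠ sname2]: keep tuples satisfying sname ≠ sname2 → {(22, Eve, 20, Fay, 1), (22, Eve, 20, Ivy, 30), (22, Eve, 20, Pat, 8), (22, Eve, 20, Sam, 16), (22, Eve, 20, Sam, 40), (22, Eve, 20, Vic, 36), (22, Fay, 1, Eve, 20), (22, Fay, 1, Ivy, 30), (22, Fay, 1, Pat, 8), (22, Fay, 1, Sam, 16), (22, Fay, 1, Sam, 40), (22, Fay, 1, Vic, 36), (22, Ivy, 30, Eve, 20), (22, Ivy, 30, Fay, 1), (22, Ivy, 30, Pat, 8), (22, Ivy, 30, Sam, 16), (22, Ivy, 30, Sam, 40), (22, Ivy, 30, Vic, 36), (22, Pat, 8, Eve, 20), (22, Pat, 8, Fay, 1), (22, Pat, 8, Ivy, 30), (22, Pat, 8, Sam, 16), (22, Pat, 8, Sam, 40), (22, Pat, 8, Vic, 36), (22, Sam, 16, Eve, 20), (22, Sam, 16, Fay, 1), (22, Sam, 16, Ivy, 30), (22, Sam, 16, Pat, 8), (22, Sam, 16, Vic, 36), (22, Sam, 40, Eve, 20), (22, Sam, 40, Fay, 1), (22, Sam, 40, Ivy, 30), (22, Sam, 40, Pat, 8), (22, Sam, 40, Vic, 36), (22, Vic, 36, Eve, 20), (22, Vic, 36, Fay, 1), (22, Vic, 36, Ivy, 30), (22, Vic, 36, Pat, 8), (22, Vic, 36, Sam, 16), (22, Vic, 36, Sam, 40), (36, Mo, 27, Ola, 15), (36, Mo, 27, Zed, 27), (36, Ola, 15, Mo, 27), (36, Ola, 15, Zed, 27), (36, Zed, 27, Mo, 27), (36, Zed, 27, Ola, 15)}
Projecting to tid, room2 (37 duplicate(s) eliminated): {(22, 1), (22, 16), (22, 20), (22, 30), (22, 36), (22, 40), (22, 8), (36, 15), (36, 27)}

{(22, 1), (22, 16), (22, 20), (22, 30), (22, 36), (22, 40), (22, 8), (36, 15), (36, 27)}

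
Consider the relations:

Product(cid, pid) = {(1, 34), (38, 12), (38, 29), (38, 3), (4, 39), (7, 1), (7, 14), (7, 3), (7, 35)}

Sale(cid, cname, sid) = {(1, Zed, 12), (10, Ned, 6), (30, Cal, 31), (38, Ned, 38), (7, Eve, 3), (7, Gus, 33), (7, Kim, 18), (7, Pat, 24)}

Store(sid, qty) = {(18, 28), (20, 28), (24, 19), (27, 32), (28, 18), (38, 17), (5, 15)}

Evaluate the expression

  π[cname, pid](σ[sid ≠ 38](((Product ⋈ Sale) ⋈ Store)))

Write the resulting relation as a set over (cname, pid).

{(Kim, 1), (Kim, 14), (Kim, 3), (Kim, 35), (Pat, 1), (Pat, 14), (Pat, 3), (Pat, 35)}

Natural join on cid: {(1, 34, Zed, 12), (38, 12, Ned, 38), (38, 29, Ned, 38), (38, 3, Ned, 38), (7, 1, Eve, 3), (7, 1, Gus, 33), (7, 1, Kim, 18), (7, 1, Pat, 24), (7, 14, Eve, 3), (7, 14, Gus, 33), (7, 14, Kim, 18), (7, 14, Pat, 24), (7, 3, Eve, 3), (7, 3, Gus, 33), (7, 3, Kim, 18), (7, 3, Pat, 24), (7, 35, Eve, 3), (7, 35, Gus, 33), (7, 35, Kim, 18), (7, 35, Pat, 24)}
Natural join on sid: {(38, 12, Ned, 38, 17), (38, 29, Ned, 38, 17), (38, 3, Ned, 38, 17), (7, 1, Kim, 18, 28), (7, 1, Pat, 24, 19), (7, 14, Kim, 18, 28), (7, 14, Pat, 24, 19), (7, 3, Kim, 18, 28), (7, 3, Pat, 24, 19), (7, 35, Kim, 18, 28), (7, 35, Pat, 24, 19)}
Apply σ_{sid ≠ 38}; surviving tuples: {(7, 1, Kim, 18, 28), (7, 1, Pat, 24, 19), (7, 14, Kim, 18, 28), (7, 14, Pat, 24, 19), (7, 3, Kim, 18, 28), (7, 3, Pat, 24, 19), (7, 35, Kim, 18, 28), (7, 35, Pat, 24, 19)}
π[cname, pid]: project onto (cname, pid) → {(Kim, 1), (Kim, 14), (Kim, 3), (Kim, 35), (Pat, 1), (Pat, 14), (Pat, 3), (Pat, 35)}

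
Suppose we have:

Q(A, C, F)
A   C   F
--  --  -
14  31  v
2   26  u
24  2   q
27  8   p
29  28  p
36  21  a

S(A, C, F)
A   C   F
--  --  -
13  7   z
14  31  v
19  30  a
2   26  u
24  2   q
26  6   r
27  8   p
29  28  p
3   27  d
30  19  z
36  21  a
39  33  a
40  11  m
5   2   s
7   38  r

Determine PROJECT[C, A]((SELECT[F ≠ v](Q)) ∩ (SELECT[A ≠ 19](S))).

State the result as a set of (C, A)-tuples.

{(2, 24), (21, 36), (26, 2), (28, 29), (8, 27)}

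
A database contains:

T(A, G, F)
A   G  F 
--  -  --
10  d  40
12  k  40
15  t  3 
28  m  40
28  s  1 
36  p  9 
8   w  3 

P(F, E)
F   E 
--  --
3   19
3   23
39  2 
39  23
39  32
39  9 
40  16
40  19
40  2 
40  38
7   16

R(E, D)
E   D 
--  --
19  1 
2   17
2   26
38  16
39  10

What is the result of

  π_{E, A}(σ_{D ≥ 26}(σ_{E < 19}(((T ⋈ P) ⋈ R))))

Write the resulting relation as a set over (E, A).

{(2, 10), (2, 12), (2, 28)}

Natural join on F: {(10, d, 40, 16), (10, d, 40, 19), (10, d, 40, 2), (10, d, 40, 38), (12, k, 40, 16), (12, k, 40, 19), (12, k, 40, 2), (12, k, 40, 38), (15, t, 3, 19), (15, t, 3, 23), (28, m, 40, 16), (28, m, 40, 19), (28, m, 40, 2), (28, m, 40, 38), (8, w, 3, 19), (8, w, 3, 23)}
Natural join on E: {(10, d, 40, 19, 1), (10, d, 40, 2, 17), (10, d, 40, 2, 26), (10, d, 40, 38, 16), (12, k, 40, 19, 1), (12, k, 40, 2, 17), (12, k, 40, 2, 26), (12, k, 40, 38, 16), (15, t, 3, 19, 1), (28, m, 40, 19, 1), (28, m, 40, 2, 17), (28, m, 40, 2, 26), (28, m, 40, 38, 16), (8, w, 3, 19, 1)}
Filtering on E < 19 leaves {(10, d, 40, 2, 17), (10, d, 40, 2, 26), (12, k, 40, 2, 17), (12, k, 40, 2, 26), (28, m, 40, 2, 17), (28, m, 40, 2, 26)}.
Filtering on D ≥ 26 leaves {(10, d, 40, 2, 26), (12, k, 40, 2, 26), (28, m, 40, 2, 26)}.
Projecting to E, A: {(2, 10), (2, 12), (2, 28)}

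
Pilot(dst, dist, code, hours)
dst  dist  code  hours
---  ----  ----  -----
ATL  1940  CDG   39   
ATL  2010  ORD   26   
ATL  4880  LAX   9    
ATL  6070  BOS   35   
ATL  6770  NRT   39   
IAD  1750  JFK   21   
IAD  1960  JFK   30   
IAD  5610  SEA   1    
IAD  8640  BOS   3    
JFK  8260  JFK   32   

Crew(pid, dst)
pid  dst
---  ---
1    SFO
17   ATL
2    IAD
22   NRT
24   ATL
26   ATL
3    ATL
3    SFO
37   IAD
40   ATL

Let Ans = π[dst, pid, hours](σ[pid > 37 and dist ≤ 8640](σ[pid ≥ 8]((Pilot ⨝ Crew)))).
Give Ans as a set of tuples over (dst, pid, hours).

Joining Pilot and Crew on dst yields {(ATL, 1940, CDG, 39, 17), (ATL, 1940, CDG, 39, 24), (ATL, 1940, CDG, 39, 26), (ATL, 1940, CDG, 39, 3), (ATL, 1940, CDG, 39, 40), (ATL, 2010, ORD, 26, 17), (ATL, 2010, ORD, 26, 24), (ATL, 2010, ORD, 26, 26), (ATL, 2010, ORD, 26, 3), (ATL, 2010, ORD, 26, 40), (ATL, 4880, LAX, 9, 17), (ATL, 4880, LAX, 9, 24), (ATL, 4880, LAX, 9, 26), (ATL, 4880, LAX, 9, 3), (ATL, 4880, LAX, 9, 40), (ATL, 6070, BOS, 35, 17), (ATL, 6070, BOS, 35, 24), (ATL, 6070, BOS, 35, 26), (ATL, 6070, BOS, 35, 3), (ATL, 6070, BOS, 35, 40), (ATL, 6770, NRT, 39, 17), (ATL, 6770, NRT, 39, 24), (ATL, 6770, NRT, 39, 26), (ATL, 6770, NRT, 39, 3), (ATL, 6770, NRT, 39, 40), (IAD, 1750, JFK, 21, 2), (IAD, 1750, JFK, 21, 37), (IAD, 1960, JFK, 30, 2), (IAD, 1960, JFK, 30, 37), (IAD, 5610, SEA, 1, 2), (IAD, 5610, SEA, 1, 37), (IAD, 8640, BOS, 3, 2), (IAD, 8640, BOS, 3, 37)}.
Apply σ_{pid ≥ 8}; surviving tuples: {(ATL, 1940, CDG, 39, 17), (ATL, 1940, CDG, 39, 24), (ATL, 1940, CDG, 39, 26), (ATL, 1940, CDG, 39, 40), (ATL, 2010, ORD, 26, 17), (ATL, 2010, ORD, 26, 24), (ATL, 2010, ORD, 26, 26), (ATL, 2010, ORD, 26, 40), (ATL, 4880, LAX, 9, 17), (ATL, 4880, LAX, 9, 24), (ATL, 4880, LAX, 9, 26), (ATL, 4880, LAX, 9, 40), (ATL, 6070, BOS, 35, 17), (ATL, 6070, BOS, 35, 24), (ATL, 6070, BOS, 35, 26), (ATL, 6070, BOS, 35, 40), (ATL, 6770, NRT, 39, 17), (ATL, 6770, NRT, 39, 24), (ATL, 6770, NRT, 39, 26), (ATL, 6770, NRT, 39, 40), (IAD, 1750, JFK, 21, 37), (IAD, 1960, JFK, 30, 37), (IAD, 5610, SEA, 1, 37), (IAD, 8640, BOS, 3, 37)}
Apply σ_{pid > 37 and dist ≤ 8640}; surviving tuples: {(ATL, 1940, CDG, 39, 40), (ATL, 2010, ORD, 26, 40), (ATL, 4880, LAX, 9, 40), (ATL, 6070, BOS, 35, 40), (ATL, 6770, NRT, 39, 40)}
π_{dst, pid, hours} gives {(ATL, 40, 26), (ATL, 40, 35), (ATL, 40, 39), (ATL, 40, 9)} (1 duplicate(s) eliminated).

{(ATL, 40, 26), (ATL, 40, 35), (ATL, 40, 39), (ATL, 40, 9)}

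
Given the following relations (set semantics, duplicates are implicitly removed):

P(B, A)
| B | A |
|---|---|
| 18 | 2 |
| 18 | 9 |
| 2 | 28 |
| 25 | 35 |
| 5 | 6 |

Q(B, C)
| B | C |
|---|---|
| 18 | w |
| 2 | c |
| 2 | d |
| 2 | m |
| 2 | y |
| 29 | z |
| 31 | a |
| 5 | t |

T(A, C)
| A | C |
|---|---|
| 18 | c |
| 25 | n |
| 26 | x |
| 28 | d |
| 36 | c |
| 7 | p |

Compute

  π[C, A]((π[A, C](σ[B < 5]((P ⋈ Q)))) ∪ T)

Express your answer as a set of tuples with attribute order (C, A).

P ⋈ Q (natural join on B): {(18, 2, w), (18, 9, w), (2, 28, c), (2, 28, d), (2, 28, m), (2, 28, y), (5, 6, t)}
Filtering on B < 5 leaves {(2, 28, c), (2, 28, d), (2, 28, m), (2, 28, y)}.
Keep only column(s) A, C: {(28, c), (28, d), (28, m), (28, y)}
Taking the union: {(18, c), (25, n), (26, x), (28, c), (28, d), (28, m), (28, y), (36, c), (7, p)}
Keep only column(s) C, A: {(c, 18), (c, 28), (c, 36), (d, 28), (m, 28), (n, 25), (p, 7), (x, 26), (y, 28)}

{(c, 18), (c, 28), (c, 36), (d, 28), (m, 28), (n, 25), (p, 7), (x, 26), (y, 28)}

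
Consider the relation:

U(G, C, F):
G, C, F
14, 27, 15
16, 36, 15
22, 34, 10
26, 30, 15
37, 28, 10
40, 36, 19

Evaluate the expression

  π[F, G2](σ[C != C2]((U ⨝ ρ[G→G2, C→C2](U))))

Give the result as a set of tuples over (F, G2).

ρ[G→G2, C→C2]: schema becomes (G2, C2, F); tuples unchanged.
U ⋈ ρ[G→G2, C→C2](U) (natural join on F): {(14, 27, 15, 14, 27), (14, 27, 15, 16, 36), (14, 27, 15, 26, 30), (16, 36, 15, 14, 27), (16, 36, 15, 16, 36), (16, 36, 15, 26, 30), (22, 34, 10, 22, 34), (22, 34, 10, 37, 28), (26, 30, 15, 14, 27), (26, 30, 15, 16, 36), (26, 30, 15, 26, 30), (37, 28, 10, 22, 34), (37, 28, 10, 37, 28), (40, 36, 19, 40, 36)}
Selection C != C2: {(14, 27, 15, 16, 36), (14, 27, 15, 26, 30), (16, 36, 15, 14, 27), (16, 36, 15, 26, 30), (22, 34, 10, 37, 28), (26, 30, 15, 14, 27), (26, 30, 15, 16, 36), (37, 28, 10, 22, 34)}
π_{F, G2} gives {(10, 22), (10, 37), (15, 14), (15, 16), (15, 26)} (3 duplicate(s) eliminated).

{(10, 22), (10, 37), (15, 14), (15, 16), (15, 26)}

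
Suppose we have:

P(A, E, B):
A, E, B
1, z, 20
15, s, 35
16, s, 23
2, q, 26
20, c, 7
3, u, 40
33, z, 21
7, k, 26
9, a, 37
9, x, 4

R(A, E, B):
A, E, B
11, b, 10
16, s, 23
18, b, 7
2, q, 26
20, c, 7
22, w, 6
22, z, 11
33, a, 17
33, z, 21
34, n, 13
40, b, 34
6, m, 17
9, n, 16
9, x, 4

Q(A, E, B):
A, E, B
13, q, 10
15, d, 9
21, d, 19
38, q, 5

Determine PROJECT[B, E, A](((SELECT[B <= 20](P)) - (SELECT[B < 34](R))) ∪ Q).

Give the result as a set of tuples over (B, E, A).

Filtering on B <= 20 leaves {(1, z, 20), (20, c, 7), (9, x, 4)}.
Filtering on B < 34 leaves {(11, b, 10), (16, s, 23), (18, b, 7), (2, q, 26), (20, c, 7), (22, w, 6), (22, z, 11), (33, a, 17), (33, z, 21), (34, n, 13), (6, m, 17), (9, n, 16), (9, x, 4)}.
Taking the difference: {(1, z, 20)}
Taking the union: {(1, z, 20), (13, q, 10), (15, d, 9), (21, d, 19), (38, q, 5)}
π[B, E, A]: project onto (B, E, A) → {(10, q, 13), (19, d, 21), (20, z, 1), (5, q, 38), (9, d, 15)}

{(10, q, 13), (19, d, 21), (20, z, 1), (5, q, 38), (9, d, 15)}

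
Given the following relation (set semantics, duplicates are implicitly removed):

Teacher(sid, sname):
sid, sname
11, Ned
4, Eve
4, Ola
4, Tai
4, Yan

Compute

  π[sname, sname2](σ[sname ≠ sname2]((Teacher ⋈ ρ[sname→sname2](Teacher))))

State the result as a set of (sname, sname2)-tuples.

ρ[sname→sname2]: schema becomes (sid, sname2); tuples unchanged.
Teacher ⋈ ρ[sname→sname2](Teacher) (natural join on sid): {(11, Ned, Ned), (4, Eve, Eve), (4, Eve, Ola), (4, Eve, Tai), (4, Eve, Yan), (4, Ola, Eve), (4, Ola, Ola), (4, Ola, Tai), (4, Ola, Yan), (4, Tai, Eve), (4, Tai, Ola), (4, Tai, Tai), (4, Tai, Yan), (4, Yan, Eve), (4, Yan, Ola), (4, Yan, Tai), (4, Yan, Yan)}
Selection sname ≠ sname2: {(4, Eve, Ola), (4, Eve, Tai), (4, Eve, Yan), (4, Ola, Eve), (4, Ola, Tai), (4, Ola, Yan), (4, Tai, Eve), (4, Tai, Ola), (4, Tai, Yan), (4, Yan, Eve), (4, Yan, Ola), (4, Yan, Tai)}
π[sname, sname2]: project onto (sname, sname2) → {(Eve, Ola), (Eve, Tai), (Eve, Yan), (Ola, Eve), (Ola, Tai), (Ola, Yan), (Tai, Eve), (Tai, Ola), (Tai, Yan), (Yan, Eve), (Yan, Ola), (Yan, Tai)}

{(Eve, Ola), (Eve, Tai), (Eve, Yan), (Ola, Eve), (Ola, Tai), (Ola, Yan), (Tai, Eve), (Tai, Ola), (Tai, Yan), (Yan, Eve), (Yan, Ola), (Yan, Tai)}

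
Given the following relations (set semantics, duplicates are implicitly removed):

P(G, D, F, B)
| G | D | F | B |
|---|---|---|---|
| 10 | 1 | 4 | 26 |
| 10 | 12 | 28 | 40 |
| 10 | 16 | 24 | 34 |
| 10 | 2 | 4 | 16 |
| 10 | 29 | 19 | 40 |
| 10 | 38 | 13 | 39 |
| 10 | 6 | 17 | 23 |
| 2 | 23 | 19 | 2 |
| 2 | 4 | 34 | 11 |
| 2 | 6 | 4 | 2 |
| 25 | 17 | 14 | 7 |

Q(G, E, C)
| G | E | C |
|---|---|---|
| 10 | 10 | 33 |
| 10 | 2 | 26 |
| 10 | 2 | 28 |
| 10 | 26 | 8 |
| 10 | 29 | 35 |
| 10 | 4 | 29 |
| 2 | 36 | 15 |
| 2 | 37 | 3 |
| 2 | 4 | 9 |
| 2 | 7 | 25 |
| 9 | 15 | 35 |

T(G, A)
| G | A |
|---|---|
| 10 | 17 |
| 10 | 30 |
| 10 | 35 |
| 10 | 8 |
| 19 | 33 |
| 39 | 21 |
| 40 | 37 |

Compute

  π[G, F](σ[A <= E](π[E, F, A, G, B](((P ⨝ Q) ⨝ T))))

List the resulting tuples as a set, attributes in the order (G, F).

{(10, 13), (10, 17), (10, 19), (10, 24), (10, 28), (10, 4)}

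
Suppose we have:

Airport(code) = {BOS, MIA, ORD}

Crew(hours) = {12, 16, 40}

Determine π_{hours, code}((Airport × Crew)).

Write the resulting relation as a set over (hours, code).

Airport × Crew: Cartesian product, 3·3 = 9 tuples over (code, hours).
π[hours, code]: project onto (hours, code) → {(12, BOS), (12, MIA), (12, ORD), (16, BOS), (16, MIA), (16, ORD), (40, BOS), (40, MIA), (40, ORD)}

{(12, BOS), (12, MIA), (12, ORD), (16, BOS), (16, MIA), (16, ORD), (40, BOS), (40, MIA), (40, ORD)}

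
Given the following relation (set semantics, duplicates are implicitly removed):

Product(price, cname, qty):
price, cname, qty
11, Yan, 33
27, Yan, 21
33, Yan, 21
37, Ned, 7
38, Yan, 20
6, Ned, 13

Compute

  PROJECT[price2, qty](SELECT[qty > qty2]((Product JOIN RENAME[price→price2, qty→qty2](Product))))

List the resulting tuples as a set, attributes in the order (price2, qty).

ρ[price→price2, qty→qty2]: schema becomes (price2, cname, qty2); tuples unchanged.
Natural join on cname: {(11, Yan, 33, 11, 33), (11, Yan, 33, 27, 21), (11, Yan, 33, 33, 21), (11, Yan, 33, 38, 20), (27, Yan, 21, 11, 33), (27, Yan, 21, 27, 21), (27, Yan, 21, 33, 21), (27, Yan, 21, 38, 20), (33, Yan, 21, 11, 33), (33, Yan, 21, 27, 21), (33, Yan, 21, 33, 21), (33, Yan, 21, 38, 20), (37, Ned, 7, 37, 7), (37, Ned, 7, 6, 13), (38, Yan, 20, 11, 33), (38, Yan, 20, 27, 21), (38, Yan, 20, 33, 21), (38, Yan, 20, 38, 20), (6, Ned, 13, 37, 7), (6, Ned, 13, 6, 13)}
Apply σ_{qty > qty2}; surviving tuples: {(11, Yan, 33, 27, 21), (11, Yan, 33, 33, 21), (11, Yan, 33, 38, 20), (27, Yan, 21, 38, 20), (33, Yan, 21, 38, 20), (6, Ned, 13, 37, 7)}
π[price2, qty]: project onto (price2, qty) (1 duplicate(s) eliminated) → {(27, 33), (33, 33), (37, 13), (38, 21), (38, 33)}

{(27, 33), (33, 33), (37, 13), (38, 21), (38, 33)}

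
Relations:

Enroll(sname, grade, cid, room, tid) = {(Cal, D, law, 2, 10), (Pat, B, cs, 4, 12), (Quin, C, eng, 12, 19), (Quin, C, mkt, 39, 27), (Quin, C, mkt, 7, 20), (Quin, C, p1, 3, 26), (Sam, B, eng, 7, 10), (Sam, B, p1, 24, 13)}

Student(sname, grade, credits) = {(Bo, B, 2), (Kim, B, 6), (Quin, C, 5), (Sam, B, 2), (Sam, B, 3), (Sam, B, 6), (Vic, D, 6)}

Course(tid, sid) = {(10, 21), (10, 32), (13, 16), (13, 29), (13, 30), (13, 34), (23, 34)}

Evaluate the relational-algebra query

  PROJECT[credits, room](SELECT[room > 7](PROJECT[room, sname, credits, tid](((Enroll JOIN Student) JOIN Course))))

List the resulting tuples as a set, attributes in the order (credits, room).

Natural join on sname, grade: {(Quin, C, eng, 12, 19, 5), (Quin, C, mkt, 39, 27, 5), (Quin, C, mkt, 7, 20, 5), (Quin, C, p1, 3, 26, 5), (Sam, B, eng, 7, 10, 2), (Sam, B, eng, 7, 10, 3), (Sam, B, eng, 7, 10, 6), (Sam, B, p1, 24, 13, 2), (Sam, B, p1, 24, 13, 3), (Sam, B, p1, 24, 13, 6)}
Natural join on tid: {(Sam, B, eng, 7, 10, 2, 21), (Sam, B, eng, 7, 10, 2, 32), (Sam, B, eng, 7, 10, 3, 21), (Sam, B, eng, 7, 10, 3, 32), (Sam, B, eng, 7, 10, 6, 21), (Sam, B, eng, 7, 10, 6, 32), (Sam, B, p1, 24, 13, 2, 16), (Sam, B, p1, 24, 13, 2, 29), (Sam, B, p1, 24, 13, 2, 30), (Sam, B, p1, 24, 13, 2, 34), (Sam, B, p1, 24, 13, 3, 16), (Sam, B, p1, 24, 13, 3, 29), (Sam, B, p1, 24, 13, 3, 30), (Sam, B, p1, 24, 13, 3, 34), (Sam, B, p1, 24, 13, 6, 16), (Sam, B, p1, 24, 13, 6, 29), (Sam, B, p1, 24, 13, 6, 30), (Sam, B, p1, 24, 13, 6, 34)}
Keep only column(s) room, sname, credits, tid (12 duplicate(s) eliminated): {(24, Sam, 2, 13), (24, Sam, 3, 13), (24, Sam, 6, 13), (7, Sam, 2, 10), (7, Sam, 3, 10), (7, Sam, 6, 10)}
σ[room > 7]: keep tuples satisfying room > 7 → {(24, Sam, 2, 13), (24, Sam, 3, 13), (24, Sam, 6, 13)}
Keep only column(s) credits, room: {(2, 24), (3, 24), (6, 24)}

{(2, 24), (3, 24), (6, 24)}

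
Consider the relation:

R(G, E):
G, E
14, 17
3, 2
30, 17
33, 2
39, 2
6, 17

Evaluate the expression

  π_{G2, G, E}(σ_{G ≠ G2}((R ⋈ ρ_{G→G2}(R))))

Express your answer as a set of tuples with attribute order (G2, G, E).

{(14, 30, 17), (14, 6, 17), (3, 33, 2), (3, 39, 2), (30, 14, 17), (30, 6, 17), (33, 3, 2), (33, 39, 2), (39, 3, 2), (39, 33, 2), (6, 14, 17), (6, 30, 17)}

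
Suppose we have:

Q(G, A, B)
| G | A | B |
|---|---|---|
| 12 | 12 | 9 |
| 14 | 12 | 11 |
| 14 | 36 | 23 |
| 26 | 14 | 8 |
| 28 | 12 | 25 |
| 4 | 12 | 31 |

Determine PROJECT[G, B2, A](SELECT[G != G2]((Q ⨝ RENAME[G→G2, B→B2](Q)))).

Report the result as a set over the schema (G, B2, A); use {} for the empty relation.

ρ[G→G2, B→B2]: schema becomes (G2, A, B2); tuples unchanged.
Natural join on A: {(12, 12, 9, 12, 9), (12, 12, 9, 14, 11), (12, 12, 9, 28, 25), (12, 12, 9, 4, 31), (14, 12, 11, 12, 9), (14, 12, 11, 14, 11), (14, 12, 11, 28, 25), (14, 12, 11, 4, 31), (14, 36, 23, 14, 23), (26, 14, 8, 26, 8), (28, 12, 25, 12, 9), (28, 12, 25, 14, 11), (28, 12, 25, 28, 25), (28, 12, 25, 4, 31), (4, 12, 31, 12, 9), (4, 12, 31, 14, 11), (4, 12, 31, 28, 25), (4, 12, 31, 4, 31)}
Apply σ_{G != G2}; surviving tuples: {(12, 12, 9, 14, 11), (12, 12, 9, 28, 25), (12, 12, 9, 4, 31), (14, 12, 11, 12, 9), (14, 12, 11, 28, 25), (14, 12, 11, 4, 31), (28, 12, 25, 12, 9), (28, 12, 25, 14, 11), (28, 12, 25, 4, 31), (4, 12, 31, 12, 9), (4, 12, 31, 14, 11), (4, 12, 31, 28, 25)}
π[G, B2, A]: project onto (G, B2, A) → {(12, 11, 12), (12, 25, 12), (12, 31, 12), (14, 25, 12), (14, 31, 12), (14, 9, 12), (28, 11, 12), (28, 31, 12), (28, 9, 12), (4, 11, 12), (4, 25, 12), (4, 9, 12)}

{(12, 11, 12), (12, 25, 12), (12, 31, 12), (14, 25, 12), (14, 31, 12), (14, 9, 12), (28, 11, 12), (28, 31, 12), (28, 9, 12), (4, 11, 12), (4, 25, 12), (4, 9, 12)}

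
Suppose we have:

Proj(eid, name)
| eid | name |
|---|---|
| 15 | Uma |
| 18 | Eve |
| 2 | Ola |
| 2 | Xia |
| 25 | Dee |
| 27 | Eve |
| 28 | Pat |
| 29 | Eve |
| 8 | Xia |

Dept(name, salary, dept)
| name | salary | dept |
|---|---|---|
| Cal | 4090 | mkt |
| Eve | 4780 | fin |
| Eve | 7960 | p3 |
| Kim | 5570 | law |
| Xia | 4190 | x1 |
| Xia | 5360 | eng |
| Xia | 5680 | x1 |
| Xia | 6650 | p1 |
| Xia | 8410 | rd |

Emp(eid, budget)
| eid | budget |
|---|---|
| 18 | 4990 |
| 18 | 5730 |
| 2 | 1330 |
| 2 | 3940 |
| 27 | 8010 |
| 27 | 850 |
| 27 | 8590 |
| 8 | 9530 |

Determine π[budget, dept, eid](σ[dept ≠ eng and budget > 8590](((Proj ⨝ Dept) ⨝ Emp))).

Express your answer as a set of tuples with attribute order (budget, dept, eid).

{(9530, p1, 8), (9530, rd, 8), (9530, x1, 8)}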